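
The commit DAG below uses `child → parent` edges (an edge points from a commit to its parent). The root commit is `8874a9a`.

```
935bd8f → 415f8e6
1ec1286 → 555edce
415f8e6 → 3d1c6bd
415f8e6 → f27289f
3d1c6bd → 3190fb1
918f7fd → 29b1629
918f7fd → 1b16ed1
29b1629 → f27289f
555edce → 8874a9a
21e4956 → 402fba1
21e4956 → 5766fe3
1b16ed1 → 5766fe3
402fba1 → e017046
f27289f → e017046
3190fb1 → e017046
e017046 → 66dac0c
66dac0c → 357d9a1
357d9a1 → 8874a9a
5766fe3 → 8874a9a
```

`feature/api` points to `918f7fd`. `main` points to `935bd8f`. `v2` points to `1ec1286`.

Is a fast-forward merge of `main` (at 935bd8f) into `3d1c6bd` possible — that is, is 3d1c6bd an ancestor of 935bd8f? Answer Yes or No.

A fast-forward from 3d1c6bd to 935bd8f is possible iff 3d1c6bd is an ancestor of 935bd8f.
Ancestors of 935bd8f: {3190fb1, 357d9a1, 3d1c6bd, 415f8e6, 66dac0c, 8874a9a, 935bd8f, e017046, f27289f}.
3d1c6bd is among them, so fast-forward is possible.

Yes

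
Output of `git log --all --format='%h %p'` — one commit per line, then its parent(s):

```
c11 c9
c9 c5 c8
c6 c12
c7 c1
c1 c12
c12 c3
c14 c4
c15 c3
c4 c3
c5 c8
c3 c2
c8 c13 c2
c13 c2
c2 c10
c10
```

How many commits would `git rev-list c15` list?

4

Walking parent pointers from c15: reachable set = {c10, c15, c2, c3}.
That is 4 commits.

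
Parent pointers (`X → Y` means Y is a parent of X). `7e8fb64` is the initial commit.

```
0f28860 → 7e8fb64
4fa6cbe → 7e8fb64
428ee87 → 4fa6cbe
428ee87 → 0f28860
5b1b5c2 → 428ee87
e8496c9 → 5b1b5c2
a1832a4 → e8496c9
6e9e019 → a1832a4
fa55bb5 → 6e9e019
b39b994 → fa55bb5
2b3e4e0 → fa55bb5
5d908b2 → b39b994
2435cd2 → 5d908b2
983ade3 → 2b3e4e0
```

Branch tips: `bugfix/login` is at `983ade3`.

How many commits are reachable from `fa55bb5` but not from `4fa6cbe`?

7

Reachable from fa55bb5: {0f28860, 428ee87, 4fa6cbe, 5b1b5c2, 6e9e019, 7e8fb64, a1832a4, e8496c9, fa55bb5}.
Reachable from 4fa6cbe: {4fa6cbe, 7e8fb64}.
In fa55bb5's history but not 4fa6cbe's: {0f28860, 428ee87, 5b1b5c2, 6e9e019, a1832a4, e8496c9, fa55bb5} — 7 commits.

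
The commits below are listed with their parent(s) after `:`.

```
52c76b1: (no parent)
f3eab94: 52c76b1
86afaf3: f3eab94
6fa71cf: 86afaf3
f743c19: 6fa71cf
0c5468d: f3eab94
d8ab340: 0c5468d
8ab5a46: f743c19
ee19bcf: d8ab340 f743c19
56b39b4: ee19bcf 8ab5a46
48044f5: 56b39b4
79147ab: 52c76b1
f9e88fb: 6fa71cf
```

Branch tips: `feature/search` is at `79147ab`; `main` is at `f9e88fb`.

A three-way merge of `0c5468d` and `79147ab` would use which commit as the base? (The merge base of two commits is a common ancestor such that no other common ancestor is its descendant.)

Ancestors of 0c5468d: {0c5468d, 52c76b1, f3eab94}.
Ancestors of 79147ab: {52c76b1, 79147ab}.
Common ancestors: {52c76b1}.
The only common ancestor is 52c76b1, so it is the merge base.

52c76b1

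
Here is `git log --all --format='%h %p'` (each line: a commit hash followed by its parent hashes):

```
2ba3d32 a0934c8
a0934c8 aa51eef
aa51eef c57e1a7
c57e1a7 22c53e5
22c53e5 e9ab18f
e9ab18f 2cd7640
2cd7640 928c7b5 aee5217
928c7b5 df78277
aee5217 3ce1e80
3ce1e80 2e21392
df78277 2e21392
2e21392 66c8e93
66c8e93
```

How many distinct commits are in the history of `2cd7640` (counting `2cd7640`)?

7

Walking parent pointers from 2cd7640: reachable set = {2cd7640, 2e21392, 3ce1e80, 66c8e93, 928c7b5, aee5217, df78277}.
That is 7 commits.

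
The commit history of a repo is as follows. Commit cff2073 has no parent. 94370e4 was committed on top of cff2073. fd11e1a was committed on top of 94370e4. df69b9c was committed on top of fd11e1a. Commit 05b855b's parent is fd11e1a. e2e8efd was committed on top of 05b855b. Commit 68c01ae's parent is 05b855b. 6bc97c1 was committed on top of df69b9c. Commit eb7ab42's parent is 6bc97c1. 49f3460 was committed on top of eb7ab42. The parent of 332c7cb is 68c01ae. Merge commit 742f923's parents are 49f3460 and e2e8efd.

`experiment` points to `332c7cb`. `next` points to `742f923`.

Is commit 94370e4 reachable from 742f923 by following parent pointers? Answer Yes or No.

Ancestors of 742f923 (commits reachable by following parents): {05b855b, 49f3460, 6bc97c1, 742f923, 94370e4, cff2073, df69b9c, e2e8efd, eb7ab42, fd11e1a}.
94370e4 is in that set, so it is an ancestor of 742f923.

Yes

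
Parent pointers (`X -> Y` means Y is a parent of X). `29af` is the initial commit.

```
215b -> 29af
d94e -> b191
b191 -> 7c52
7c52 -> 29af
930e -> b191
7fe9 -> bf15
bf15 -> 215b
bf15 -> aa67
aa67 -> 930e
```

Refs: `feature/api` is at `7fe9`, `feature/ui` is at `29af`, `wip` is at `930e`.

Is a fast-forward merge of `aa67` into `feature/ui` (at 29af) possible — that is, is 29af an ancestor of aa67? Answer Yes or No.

Yes

A fast-forward from 29af to aa67 is possible iff 29af is an ancestor of aa67.
Ancestors of aa67: {29af, 7c52, 930e, aa67, b191}.
29af is among them, so fast-forward is possible.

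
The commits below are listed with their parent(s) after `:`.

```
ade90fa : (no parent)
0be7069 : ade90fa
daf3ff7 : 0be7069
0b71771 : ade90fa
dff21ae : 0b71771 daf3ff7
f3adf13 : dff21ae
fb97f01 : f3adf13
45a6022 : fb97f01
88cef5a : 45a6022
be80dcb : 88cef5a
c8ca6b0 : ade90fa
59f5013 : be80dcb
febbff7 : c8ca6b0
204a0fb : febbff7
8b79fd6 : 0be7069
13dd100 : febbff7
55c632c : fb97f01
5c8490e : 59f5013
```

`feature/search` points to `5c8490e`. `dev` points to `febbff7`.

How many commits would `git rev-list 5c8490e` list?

12

Walking parent pointers from 5c8490e: reachable set = {0b71771, 0be7069, 45a6022, 59f5013, 5c8490e, 88cef5a, ade90fa, be80dcb, daf3ff7, dff21ae, f3adf13, fb97f01}.
That is 12 commits.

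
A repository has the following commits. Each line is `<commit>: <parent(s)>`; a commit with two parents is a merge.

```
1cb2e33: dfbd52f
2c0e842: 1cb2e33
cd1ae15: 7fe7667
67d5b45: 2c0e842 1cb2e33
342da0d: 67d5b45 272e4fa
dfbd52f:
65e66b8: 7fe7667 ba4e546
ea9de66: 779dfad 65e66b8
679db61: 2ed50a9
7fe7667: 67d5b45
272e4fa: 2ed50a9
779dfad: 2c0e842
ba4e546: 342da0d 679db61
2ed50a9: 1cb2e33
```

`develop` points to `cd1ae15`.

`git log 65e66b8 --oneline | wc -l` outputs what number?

Walking parent pointers from 65e66b8: reachable set = {1cb2e33, 272e4fa, 2c0e842, 2ed50a9, 342da0d, 65e66b8, 679db61, 67d5b45, 7fe7667, ba4e546, dfbd52f}.
That is 11 commits.

11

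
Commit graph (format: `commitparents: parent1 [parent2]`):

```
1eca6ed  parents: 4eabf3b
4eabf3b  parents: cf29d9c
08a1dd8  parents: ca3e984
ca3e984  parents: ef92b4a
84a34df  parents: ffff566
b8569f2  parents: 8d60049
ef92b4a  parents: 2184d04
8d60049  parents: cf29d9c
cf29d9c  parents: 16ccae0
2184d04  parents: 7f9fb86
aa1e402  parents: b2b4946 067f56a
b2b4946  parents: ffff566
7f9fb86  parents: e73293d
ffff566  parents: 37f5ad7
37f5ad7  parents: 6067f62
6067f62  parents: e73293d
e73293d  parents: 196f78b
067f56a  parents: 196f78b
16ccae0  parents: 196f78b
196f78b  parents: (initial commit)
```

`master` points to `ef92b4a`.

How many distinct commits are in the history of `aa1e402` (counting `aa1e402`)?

Walking parent pointers from aa1e402: reachable set = {067f56a, 196f78b, 37f5ad7, 6067f62, aa1e402, b2b4946, e73293d, ffff566}.
That is 8 commits.

8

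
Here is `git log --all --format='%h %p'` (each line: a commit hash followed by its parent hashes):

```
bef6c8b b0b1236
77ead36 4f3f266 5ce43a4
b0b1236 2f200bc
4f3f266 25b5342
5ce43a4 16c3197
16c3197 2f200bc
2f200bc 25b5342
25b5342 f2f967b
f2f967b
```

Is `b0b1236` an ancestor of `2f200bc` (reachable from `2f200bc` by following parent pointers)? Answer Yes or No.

No

Ancestors of 2f200bc: {25b5342, 2f200bc, f2f967b}.
b0b1236 is not in that set, so it is not an ancestor of 2f200bc.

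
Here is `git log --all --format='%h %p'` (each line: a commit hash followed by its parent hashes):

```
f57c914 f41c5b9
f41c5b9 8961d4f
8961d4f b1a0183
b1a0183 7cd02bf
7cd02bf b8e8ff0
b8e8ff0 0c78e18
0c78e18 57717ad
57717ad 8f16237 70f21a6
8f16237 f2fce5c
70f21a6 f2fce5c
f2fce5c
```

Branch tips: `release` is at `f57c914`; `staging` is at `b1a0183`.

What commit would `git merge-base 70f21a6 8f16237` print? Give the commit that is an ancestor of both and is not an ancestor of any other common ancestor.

Ancestors of 70f21a6: {70f21a6, f2fce5c}.
Ancestors of 8f16237: {8f16237, f2fce5c}.
Common ancestors: {f2fce5c}.
The only common ancestor is f2fce5c, so it is the merge base.

f2fce5c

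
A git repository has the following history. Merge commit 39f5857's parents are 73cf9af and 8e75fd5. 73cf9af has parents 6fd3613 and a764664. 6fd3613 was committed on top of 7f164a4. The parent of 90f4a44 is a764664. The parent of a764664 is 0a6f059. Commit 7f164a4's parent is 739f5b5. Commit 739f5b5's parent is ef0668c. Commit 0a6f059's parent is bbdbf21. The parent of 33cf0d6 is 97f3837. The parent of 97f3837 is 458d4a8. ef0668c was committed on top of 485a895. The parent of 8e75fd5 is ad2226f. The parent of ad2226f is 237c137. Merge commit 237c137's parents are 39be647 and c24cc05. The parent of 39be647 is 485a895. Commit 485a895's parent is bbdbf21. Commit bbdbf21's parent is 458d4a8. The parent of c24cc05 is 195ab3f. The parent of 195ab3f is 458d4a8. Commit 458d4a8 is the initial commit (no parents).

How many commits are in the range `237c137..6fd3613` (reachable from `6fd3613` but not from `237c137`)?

4

Reachable from 6fd3613: {458d4a8, 485a895, 6fd3613, 739f5b5, 7f164a4, bbdbf21, ef0668c}.
Reachable from 237c137: {195ab3f, 237c137, 39be647, 458d4a8, 485a895, bbdbf21, c24cc05}.
In 6fd3613's history but not 237c137's: {6fd3613, 739f5b5, 7f164a4, ef0668c} — 4 commits.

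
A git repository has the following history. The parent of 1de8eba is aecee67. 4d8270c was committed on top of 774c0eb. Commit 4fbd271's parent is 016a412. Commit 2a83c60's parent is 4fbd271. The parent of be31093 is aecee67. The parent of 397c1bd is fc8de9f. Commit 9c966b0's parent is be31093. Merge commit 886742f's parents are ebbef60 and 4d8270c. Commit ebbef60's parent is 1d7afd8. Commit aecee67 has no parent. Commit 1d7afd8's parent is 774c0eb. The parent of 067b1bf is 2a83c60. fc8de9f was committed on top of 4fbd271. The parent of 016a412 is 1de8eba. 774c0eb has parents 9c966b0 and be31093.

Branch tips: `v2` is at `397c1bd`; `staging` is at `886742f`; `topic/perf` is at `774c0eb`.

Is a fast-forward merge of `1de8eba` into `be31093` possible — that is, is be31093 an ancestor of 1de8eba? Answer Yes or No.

No

A fast-forward from be31093 to 1de8eba is possible iff be31093 is an ancestor of 1de8eba.
Ancestors of 1de8eba: {1de8eba, aecee67}.
be31093 is not among them, so fast-forward is not possible.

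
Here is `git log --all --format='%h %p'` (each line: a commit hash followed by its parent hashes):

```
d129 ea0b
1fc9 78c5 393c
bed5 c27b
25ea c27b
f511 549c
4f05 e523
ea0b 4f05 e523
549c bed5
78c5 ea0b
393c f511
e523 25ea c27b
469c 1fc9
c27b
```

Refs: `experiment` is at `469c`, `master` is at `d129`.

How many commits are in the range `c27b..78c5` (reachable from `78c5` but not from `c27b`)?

Reachable from 78c5: {25ea, 4f05, 78c5, c27b, e523, ea0b}.
Reachable from c27b: {c27b}.
In 78c5's history but not c27b's: {25ea, 4f05, 78c5, e523, ea0b} — 5 commits.

5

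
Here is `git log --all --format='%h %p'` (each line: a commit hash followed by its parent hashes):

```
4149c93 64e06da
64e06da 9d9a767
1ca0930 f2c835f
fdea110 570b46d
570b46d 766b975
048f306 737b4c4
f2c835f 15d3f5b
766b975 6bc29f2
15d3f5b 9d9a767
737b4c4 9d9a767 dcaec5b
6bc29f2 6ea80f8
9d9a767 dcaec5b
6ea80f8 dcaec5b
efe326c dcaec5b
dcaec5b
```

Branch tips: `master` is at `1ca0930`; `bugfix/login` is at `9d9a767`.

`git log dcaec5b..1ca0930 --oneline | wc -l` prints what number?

Reachable from 1ca0930: {15d3f5b, 1ca0930, 9d9a767, dcaec5b, f2c835f}.
Reachable from dcaec5b: {dcaec5b}.
In 1ca0930's history but not dcaec5b's: {15d3f5b, 1ca0930, 9d9a767, f2c835f} — 4 commits.

4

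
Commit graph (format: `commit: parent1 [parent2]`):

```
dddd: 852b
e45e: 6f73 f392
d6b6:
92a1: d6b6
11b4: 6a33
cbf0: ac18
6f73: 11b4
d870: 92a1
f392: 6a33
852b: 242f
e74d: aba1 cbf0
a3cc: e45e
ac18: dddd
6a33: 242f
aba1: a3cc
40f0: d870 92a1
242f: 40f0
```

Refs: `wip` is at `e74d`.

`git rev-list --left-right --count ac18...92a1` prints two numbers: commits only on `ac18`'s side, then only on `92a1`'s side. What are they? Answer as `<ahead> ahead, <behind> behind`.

Reachable from ac18: {242f, 40f0, 852b, 92a1, ac18, d6b6, d870, dddd}.
Reachable from 92a1: {92a1, d6b6}.
Only in ac18's history (ahead): {242f, 40f0, 852b, ac18, d870, dddd} — 6.
Only in 92a1's history (behind): {} — 0.

6 ahead, 0 behind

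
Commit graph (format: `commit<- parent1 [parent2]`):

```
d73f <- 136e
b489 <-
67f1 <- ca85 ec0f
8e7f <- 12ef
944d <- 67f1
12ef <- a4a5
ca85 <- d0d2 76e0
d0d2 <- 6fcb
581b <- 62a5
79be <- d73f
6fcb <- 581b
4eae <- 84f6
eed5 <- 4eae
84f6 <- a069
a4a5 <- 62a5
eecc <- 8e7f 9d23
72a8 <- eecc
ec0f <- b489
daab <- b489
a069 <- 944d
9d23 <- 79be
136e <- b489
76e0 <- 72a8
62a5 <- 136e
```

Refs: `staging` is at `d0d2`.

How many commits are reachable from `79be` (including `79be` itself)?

4

Walking parent pointers from 79be: reachable set = {136e, 79be, b489, d73f}.
That is 4 commits.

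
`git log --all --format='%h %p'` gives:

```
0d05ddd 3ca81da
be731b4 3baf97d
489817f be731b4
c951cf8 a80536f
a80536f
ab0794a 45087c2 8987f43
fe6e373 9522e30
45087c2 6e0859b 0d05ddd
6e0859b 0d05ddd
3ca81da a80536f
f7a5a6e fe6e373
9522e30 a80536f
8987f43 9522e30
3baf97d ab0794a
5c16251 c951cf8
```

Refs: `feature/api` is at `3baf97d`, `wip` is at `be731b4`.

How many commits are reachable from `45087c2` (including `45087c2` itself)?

5

Walking parent pointers from 45087c2: reachable set = {0d05ddd, 3ca81da, 45087c2, 6e0859b, a80536f}.
That is 5 commits.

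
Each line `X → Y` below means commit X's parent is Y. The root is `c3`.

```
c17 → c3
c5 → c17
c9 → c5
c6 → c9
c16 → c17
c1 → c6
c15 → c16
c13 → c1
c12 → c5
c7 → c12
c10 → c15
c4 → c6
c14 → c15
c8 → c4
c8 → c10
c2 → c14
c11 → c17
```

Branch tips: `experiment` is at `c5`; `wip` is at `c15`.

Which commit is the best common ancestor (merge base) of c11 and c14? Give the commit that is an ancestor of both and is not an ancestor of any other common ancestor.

c17

Ancestors of c11: {c11, c17, c3}.
Ancestors of c14: {c14, c15, c16, c17, c3}.
Common ancestors: {c17, c3}.
Among these, c17 is not an ancestor of any other common ancestor — it is the merge base.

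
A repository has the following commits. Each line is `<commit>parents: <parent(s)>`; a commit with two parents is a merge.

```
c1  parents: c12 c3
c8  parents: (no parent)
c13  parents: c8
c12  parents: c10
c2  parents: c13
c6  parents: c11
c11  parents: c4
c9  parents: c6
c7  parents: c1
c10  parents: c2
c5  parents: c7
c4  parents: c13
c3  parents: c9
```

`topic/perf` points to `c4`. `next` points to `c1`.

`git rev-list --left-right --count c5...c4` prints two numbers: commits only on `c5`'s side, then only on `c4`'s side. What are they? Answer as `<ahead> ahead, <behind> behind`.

Reachable from c5: {c1, c10, c11, c12, c13, c2, c3, c4, c5, c6, c7, c8, c9}.
Reachable from c4: {c13, c4, c8}.
Only in c5's history (ahead): {c1, c10, c11, c12, c2, c3, c5, c6, c7, c9} — 10.
Only in c4's history (behind): {} — 0.

10 ahead, 0 behind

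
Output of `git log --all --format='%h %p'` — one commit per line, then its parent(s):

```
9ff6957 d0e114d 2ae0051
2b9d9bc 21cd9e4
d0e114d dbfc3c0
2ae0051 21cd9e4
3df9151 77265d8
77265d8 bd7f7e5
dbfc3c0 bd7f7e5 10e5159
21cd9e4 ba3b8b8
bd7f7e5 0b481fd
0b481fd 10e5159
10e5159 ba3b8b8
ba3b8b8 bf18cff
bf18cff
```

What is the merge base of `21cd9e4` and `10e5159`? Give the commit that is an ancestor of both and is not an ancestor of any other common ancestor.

Ancestors of 21cd9e4: {21cd9e4, ba3b8b8, bf18cff}.
Ancestors of 10e5159: {10e5159, ba3b8b8, bf18cff}.
Common ancestors: {ba3b8b8, bf18cff}.
Among these, ba3b8b8 is not an ancestor of any other common ancestor — it is the merge base.

ba3b8b8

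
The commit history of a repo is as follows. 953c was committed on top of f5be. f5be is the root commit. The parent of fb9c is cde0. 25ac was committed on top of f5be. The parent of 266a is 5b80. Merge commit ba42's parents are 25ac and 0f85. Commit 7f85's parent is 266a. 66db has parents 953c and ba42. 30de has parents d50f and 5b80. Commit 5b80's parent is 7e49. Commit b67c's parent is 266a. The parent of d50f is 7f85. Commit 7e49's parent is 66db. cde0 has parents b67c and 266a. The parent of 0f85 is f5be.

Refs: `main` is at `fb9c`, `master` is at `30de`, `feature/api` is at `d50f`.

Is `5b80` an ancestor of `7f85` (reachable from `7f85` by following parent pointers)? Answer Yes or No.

Ancestors of 7f85 (commits reachable by following parents): {0f85, 25ac, 266a, 5b80, 66db, 7e49, 7f85, 953c, ba42, f5be}.
5b80 is in that set, so it is an ancestor of 7f85.

Yes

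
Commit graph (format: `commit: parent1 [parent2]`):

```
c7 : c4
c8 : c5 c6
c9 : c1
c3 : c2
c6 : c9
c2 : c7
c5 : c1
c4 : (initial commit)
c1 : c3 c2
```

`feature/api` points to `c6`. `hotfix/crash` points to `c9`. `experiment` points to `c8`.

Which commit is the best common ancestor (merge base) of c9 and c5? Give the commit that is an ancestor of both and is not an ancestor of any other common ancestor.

c1

Ancestors of c9: {c1, c2, c3, c4, c7, c9}.
Ancestors of c5: {c1, c2, c3, c4, c5, c7}.
Common ancestors: {c1, c2, c3, c4, c7}.
Among these, c1 is not an ancestor of any other common ancestor — it is the merge base.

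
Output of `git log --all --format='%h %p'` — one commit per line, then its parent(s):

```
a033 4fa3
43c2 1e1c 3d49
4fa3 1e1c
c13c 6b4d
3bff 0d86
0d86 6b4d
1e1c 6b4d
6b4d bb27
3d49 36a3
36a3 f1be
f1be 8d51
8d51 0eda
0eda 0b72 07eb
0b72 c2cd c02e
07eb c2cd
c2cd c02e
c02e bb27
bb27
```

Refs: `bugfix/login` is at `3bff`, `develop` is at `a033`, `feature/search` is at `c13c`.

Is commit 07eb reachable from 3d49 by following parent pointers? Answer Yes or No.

Ancestors of 3d49 (commits reachable by following parents): {07eb, 0b72, 0eda, 36a3, 3d49, 8d51, bb27, c02e, c2cd, f1be}.
07eb is in that set, so it is an ancestor of 3d49.

Yes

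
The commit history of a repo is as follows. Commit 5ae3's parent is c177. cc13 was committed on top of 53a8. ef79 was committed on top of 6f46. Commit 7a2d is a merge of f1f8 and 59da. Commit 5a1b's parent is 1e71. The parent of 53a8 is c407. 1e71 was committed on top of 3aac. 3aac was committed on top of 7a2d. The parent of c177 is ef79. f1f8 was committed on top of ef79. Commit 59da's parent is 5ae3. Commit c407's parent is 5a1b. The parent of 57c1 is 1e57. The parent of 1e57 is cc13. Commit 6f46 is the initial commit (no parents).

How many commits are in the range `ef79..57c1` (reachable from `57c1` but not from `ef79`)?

Reachable from 57c1: {1e57, 1e71, 3aac, 53a8, 57c1, 59da, 5a1b, 5ae3, 6f46, 7a2d, c177, c407, cc13, ef79, f1f8}.
Reachable from ef79: {6f46, ef79}.
In 57c1's history but not ef79's: {1e57, 1e71, 3aac, 53a8, 57c1, 59da, 5a1b, 5ae3, 7a2d, c177, c407, cc13, f1f8} — 13 commits.

13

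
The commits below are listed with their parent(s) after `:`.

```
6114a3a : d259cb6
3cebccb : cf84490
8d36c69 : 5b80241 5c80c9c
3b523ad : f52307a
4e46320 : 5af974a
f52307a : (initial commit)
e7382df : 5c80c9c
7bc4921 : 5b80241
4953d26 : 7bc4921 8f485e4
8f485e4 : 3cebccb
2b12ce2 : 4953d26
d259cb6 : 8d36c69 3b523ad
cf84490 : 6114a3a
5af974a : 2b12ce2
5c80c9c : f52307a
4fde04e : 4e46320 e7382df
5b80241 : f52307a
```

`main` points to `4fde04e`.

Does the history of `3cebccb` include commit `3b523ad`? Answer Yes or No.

Yes

Ancestors of 3cebccb (commits reachable by following parents): {3b523ad, 3cebccb, 5b80241, 5c80c9c, 6114a3a, 8d36c69, cf84490, d259cb6, f52307a}.
3b523ad is in that set, so it is an ancestor of 3cebccb.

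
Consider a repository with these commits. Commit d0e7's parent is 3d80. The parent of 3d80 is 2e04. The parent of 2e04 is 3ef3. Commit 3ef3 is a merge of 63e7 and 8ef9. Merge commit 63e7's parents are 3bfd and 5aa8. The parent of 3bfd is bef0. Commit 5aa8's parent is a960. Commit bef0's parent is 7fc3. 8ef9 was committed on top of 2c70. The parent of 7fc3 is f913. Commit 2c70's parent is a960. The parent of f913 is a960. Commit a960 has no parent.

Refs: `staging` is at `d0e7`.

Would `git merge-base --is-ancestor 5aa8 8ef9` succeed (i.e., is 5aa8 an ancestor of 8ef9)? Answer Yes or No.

No

Ancestors of 8ef9: {2c70, 8ef9, a960}.
5aa8 is not in that set, so it is not an ancestor of 8ef9.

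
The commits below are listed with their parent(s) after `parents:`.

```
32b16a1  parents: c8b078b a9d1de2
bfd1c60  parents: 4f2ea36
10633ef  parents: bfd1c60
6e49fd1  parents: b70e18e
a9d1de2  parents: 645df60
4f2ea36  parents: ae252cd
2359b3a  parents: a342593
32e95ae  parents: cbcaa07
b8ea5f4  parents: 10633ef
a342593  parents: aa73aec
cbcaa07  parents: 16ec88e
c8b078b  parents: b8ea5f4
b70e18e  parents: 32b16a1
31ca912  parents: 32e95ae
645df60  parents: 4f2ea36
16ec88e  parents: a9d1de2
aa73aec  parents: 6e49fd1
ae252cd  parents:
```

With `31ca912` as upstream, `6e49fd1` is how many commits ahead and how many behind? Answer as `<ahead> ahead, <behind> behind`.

7 ahead, 4 behind

Reachable from 6e49fd1: {10633ef, 32b16a1, 4f2ea36, 645df60, 6e49fd1, a9d1de2, ae252cd, b70e18e, b8ea5f4, bfd1c60, c8b078b}.
Reachable from 31ca912: {16ec88e, 31ca912, 32e95ae, 4f2ea36, 645df60, a9d1de2, ae252cd, cbcaa07}.
Only in 6e49fd1's history (ahead): {10633ef, 32b16a1, 6e49fd1, b70e18e, b8ea5f4, bfd1c60, c8b078b} — 7.
Only in 31ca912's history (behind): {16ec88e, 31ca912, 32e95ae, cbcaa07} — 4.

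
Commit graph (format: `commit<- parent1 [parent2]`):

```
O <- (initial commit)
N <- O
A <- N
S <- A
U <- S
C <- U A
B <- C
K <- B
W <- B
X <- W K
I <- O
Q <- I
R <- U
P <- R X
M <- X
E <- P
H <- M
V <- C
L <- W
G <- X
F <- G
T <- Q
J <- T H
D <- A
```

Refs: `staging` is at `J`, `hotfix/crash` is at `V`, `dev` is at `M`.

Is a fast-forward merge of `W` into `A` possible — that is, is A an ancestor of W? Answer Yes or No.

A fast-forward from A to W is possible iff A is an ancestor of W.
Ancestors of W: {A, B, C, N, O, S, U, W}.
A is among them, so fast-forward is possible.

Yes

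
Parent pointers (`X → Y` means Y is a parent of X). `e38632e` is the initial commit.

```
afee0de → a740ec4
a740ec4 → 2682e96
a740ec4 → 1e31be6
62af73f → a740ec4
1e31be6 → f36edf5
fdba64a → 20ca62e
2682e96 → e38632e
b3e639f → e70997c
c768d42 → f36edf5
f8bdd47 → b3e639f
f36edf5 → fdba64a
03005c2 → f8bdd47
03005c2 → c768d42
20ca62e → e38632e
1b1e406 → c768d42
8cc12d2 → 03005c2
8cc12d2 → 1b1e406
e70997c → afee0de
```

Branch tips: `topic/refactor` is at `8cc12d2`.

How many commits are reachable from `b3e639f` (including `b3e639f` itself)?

Walking parent pointers from b3e639f: reachable set = {1e31be6, 20ca62e, 2682e96, a740ec4, afee0de, b3e639f, e38632e, e70997c, f36edf5, fdba64a}.
That is 10 commits.

10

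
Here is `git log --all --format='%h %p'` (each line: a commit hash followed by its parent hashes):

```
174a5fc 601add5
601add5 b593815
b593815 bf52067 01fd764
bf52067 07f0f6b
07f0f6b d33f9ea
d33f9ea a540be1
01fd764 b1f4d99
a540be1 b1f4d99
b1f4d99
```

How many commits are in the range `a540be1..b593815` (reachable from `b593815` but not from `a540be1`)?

Reachable from b593815: {01fd764, 07f0f6b, a540be1, b1f4d99, b593815, bf52067, d33f9ea}.
Reachable from a540be1: {a540be1, b1f4d99}.
In b593815's history but not a540be1's: {01fd764, 07f0f6b, b593815, bf52067, d33f9ea} — 5 commits.

5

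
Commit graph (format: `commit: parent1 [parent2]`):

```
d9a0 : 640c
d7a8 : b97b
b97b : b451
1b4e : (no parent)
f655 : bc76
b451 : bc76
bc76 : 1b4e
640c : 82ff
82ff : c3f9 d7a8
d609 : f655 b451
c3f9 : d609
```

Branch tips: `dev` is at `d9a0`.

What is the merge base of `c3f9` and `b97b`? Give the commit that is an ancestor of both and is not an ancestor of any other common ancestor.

b451

Ancestors of c3f9: {1b4e, b451, bc76, c3f9, d609, f655}.
Ancestors of b97b: {1b4e, b451, b97b, bc76}.
Common ancestors: {1b4e, b451, bc76}.
Among these, b451 is not an ancestor of any other common ancestor — it is the merge base.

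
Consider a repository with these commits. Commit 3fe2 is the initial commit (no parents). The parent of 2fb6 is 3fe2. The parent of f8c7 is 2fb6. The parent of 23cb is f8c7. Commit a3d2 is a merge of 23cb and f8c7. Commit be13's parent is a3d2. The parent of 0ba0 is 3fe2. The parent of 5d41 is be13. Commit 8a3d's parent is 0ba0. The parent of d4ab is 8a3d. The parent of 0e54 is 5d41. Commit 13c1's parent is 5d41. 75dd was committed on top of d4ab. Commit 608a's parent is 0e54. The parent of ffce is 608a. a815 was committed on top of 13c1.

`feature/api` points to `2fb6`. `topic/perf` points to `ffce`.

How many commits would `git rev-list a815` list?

Walking parent pointers from a815: reachable set = {13c1, 23cb, 2fb6, 3fe2, 5d41, a3d2, a815, be13, f8c7}.
That is 9 commits.

9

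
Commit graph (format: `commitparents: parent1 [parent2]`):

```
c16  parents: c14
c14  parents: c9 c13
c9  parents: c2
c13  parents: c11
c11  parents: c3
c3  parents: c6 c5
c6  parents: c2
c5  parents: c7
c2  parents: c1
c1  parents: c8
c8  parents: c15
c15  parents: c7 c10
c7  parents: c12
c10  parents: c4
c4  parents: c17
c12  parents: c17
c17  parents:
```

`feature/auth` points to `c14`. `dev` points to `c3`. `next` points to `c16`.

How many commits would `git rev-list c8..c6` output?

Reachable from c6: {c1, c10, c12, c15, c17, c2, c4, c6, c7, c8}.
Reachable from c8: {c10, c12, c15, c17, c4, c7, c8}.
In c6's history but not c8's: {c1, c2, c6} — 3 commits.

3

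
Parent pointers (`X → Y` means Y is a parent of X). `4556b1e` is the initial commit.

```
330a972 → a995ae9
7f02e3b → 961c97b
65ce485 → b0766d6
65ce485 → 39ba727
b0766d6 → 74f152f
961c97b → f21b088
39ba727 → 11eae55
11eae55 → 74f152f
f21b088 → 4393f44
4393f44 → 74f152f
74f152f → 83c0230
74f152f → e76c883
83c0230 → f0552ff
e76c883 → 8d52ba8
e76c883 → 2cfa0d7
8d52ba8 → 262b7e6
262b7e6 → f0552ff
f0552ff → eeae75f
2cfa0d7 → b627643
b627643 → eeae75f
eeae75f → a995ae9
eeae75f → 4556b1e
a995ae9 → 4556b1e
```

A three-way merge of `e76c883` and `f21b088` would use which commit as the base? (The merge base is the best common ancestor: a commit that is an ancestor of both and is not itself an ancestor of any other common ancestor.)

e76c883

Ancestors of e76c883: {262b7e6, 2cfa0d7, 4556b1e, 8d52ba8, a995ae9, b627643, e76c883, eeae75f, f0552ff}.
Ancestors of f21b088: {262b7e6, 2cfa0d7, 4393f44, 4556b1e, 74f152f, 83c0230, 8d52ba8, a995ae9, b627643, e76c883, eeae75f, f0552ff, f21b088}.
Common ancestors: {262b7e6, 2cfa0d7, 4556b1e, 8d52ba8, a995ae9, b627643, e76c883, eeae75f, f0552ff}.
Among these, e76c883 is not an ancestor of any other common ancestor — it is the merge base.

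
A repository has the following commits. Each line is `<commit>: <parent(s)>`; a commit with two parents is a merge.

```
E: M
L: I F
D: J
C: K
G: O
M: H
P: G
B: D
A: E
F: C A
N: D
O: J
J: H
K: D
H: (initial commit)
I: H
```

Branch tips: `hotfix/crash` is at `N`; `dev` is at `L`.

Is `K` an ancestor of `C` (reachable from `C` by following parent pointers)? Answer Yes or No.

Yes

Ancestors of C (commits reachable by following parents): {C, D, H, J, K}.
K is in that set, so it is an ancestor of C.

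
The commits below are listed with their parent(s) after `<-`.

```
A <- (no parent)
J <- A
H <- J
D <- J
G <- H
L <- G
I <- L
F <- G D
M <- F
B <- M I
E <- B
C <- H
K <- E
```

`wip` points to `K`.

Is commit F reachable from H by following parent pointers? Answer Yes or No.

Ancestors of H: {A, H, J}.
F is not in that set, so it is not an ancestor of H.

No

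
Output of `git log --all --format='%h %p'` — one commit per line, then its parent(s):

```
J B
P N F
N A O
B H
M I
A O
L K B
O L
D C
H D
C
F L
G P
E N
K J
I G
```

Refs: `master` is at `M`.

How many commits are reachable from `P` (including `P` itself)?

Walking parent pointers from P: reachable set = {A, B, C, D, F, H, J, K, L, N, O, P}.
That is 12 commits.

12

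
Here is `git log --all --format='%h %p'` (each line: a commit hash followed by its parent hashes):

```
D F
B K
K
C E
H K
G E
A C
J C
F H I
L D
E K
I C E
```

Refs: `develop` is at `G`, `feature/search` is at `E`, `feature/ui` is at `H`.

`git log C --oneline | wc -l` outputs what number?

3

Walking parent pointers from C: reachable set = {C, E, K}.
That is 3 commits.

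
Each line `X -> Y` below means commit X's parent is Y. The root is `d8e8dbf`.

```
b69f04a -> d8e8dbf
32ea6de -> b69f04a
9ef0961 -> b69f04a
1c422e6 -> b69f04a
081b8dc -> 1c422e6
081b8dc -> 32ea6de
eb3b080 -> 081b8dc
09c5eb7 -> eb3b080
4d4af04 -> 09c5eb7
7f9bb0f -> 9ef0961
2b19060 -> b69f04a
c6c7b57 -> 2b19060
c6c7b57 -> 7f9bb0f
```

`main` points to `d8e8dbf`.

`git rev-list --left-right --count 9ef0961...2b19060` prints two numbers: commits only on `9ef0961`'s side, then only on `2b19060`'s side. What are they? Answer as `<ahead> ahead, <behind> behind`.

Reachable from 9ef0961: {9ef0961, b69f04a, d8e8dbf}.
Reachable from 2b19060: {2b19060, b69f04a, d8e8dbf}.
Only in 9ef0961's history (ahead): {9ef0961} — 1.
Only in 2b19060's history (behind): {2b19060} — 1.

1 ahead, 1 behind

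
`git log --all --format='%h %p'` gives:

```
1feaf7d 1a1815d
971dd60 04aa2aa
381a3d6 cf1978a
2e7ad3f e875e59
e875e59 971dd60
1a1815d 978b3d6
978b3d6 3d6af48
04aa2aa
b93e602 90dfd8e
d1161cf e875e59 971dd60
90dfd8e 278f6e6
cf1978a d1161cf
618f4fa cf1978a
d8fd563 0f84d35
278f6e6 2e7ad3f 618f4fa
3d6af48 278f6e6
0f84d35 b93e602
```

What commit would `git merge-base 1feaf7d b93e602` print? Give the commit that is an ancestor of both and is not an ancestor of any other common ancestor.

278f6e6

Ancestors of 1feaf7d: {04aa2aa, 1a1815d, 1feaf7d, 278f6e6, 2e7ad3f, 3d6af48, 618f4fa, 971dd60, 978b3d6, cf1978a, d1161cf, e875e59}.
Ancestors of b93e602: {04aa2aa, 278f6e6, 2e7ad3f, 618f4fa, 90dfd8e, 971dd60, b93e602, cf1978a, d1161cf, e875e59}.
Common ancestors: {04aa2aa, 278f6e6, 2e7ad3f, 618f4fa, 971dd60, cf1978a, d1161cf, e875e59}.
Among these, 278f6e6 is not an ancestor of any other common ancestor — it is the merge base.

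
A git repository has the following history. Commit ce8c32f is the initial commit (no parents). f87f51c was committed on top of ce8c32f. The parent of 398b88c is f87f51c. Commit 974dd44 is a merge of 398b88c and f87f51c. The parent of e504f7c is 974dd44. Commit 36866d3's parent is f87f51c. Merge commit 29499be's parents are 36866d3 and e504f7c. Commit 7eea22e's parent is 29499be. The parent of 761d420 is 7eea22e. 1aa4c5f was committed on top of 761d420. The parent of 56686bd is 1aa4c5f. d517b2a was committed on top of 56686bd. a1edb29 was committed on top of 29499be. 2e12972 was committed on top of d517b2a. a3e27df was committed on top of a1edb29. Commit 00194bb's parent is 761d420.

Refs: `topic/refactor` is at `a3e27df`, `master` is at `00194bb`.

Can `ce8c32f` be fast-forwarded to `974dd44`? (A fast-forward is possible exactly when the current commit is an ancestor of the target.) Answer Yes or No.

A fast-forward from ce8c32f to 974dd44 is possible iff ce8c32f is an ancestor of 974dd44.
Ancestors of 974dd44: {398b88c, 974dd44, ce8c32f, f87f51c}.
ce8c32f is among them, so fast-forward is possible.

Yes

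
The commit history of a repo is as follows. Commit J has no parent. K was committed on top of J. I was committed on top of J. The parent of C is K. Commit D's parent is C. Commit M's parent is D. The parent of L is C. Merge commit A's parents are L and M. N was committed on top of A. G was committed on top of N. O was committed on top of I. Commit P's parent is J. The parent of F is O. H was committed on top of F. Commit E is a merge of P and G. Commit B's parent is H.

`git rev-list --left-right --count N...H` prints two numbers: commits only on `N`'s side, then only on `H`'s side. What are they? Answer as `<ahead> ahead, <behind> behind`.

Reachable from N: {A, C, D, J, K, L, M, N}.
Reachable from H: {F, H, I, J, O}.
Only in N's history (ahead): {A, C, D, K, L, M, N} — 7.
Only in H's history (behind): {F, H, I, O} — 4.

7 ahead, 4 behind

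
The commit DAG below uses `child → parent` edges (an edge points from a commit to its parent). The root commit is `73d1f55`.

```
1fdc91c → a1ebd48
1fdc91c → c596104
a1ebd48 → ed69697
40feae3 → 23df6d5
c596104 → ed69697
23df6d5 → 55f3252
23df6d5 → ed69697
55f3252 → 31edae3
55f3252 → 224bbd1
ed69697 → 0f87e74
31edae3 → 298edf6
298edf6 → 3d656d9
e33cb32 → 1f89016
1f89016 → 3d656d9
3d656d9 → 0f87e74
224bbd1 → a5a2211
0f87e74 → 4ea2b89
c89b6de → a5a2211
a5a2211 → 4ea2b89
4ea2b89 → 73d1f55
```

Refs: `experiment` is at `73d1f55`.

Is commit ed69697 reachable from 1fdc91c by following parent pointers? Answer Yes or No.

Yes

Ancestors of 1fdc91c (commits reachable by following parents): {0f87e74, 1fdc91c, 4ea2b89, 73d1f55, a1ebd48, c596104, ed69697}.
ed69697 is in that set, so it is an ancestor of 1fdc91c.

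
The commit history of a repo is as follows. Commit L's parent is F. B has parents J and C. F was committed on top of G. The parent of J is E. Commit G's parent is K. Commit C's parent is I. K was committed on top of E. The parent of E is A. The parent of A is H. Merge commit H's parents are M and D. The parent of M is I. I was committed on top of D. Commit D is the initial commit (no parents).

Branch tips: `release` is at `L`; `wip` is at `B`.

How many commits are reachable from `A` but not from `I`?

Reachable from A: {A, D, H, I, M}.
Reachable from I: {D, I}.
In A's history but not I's: {A, H, M} — 3 commits.

3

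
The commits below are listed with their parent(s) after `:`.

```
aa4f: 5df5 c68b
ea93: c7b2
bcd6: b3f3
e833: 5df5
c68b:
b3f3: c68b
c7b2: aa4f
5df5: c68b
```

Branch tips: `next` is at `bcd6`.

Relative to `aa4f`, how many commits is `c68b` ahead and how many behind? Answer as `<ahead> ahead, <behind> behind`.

Reachable from c68b: {c68b}.
Reachable from aa4f: {5df5, aa4f, c68b}.
Only in c68b's history (ahead): {} — 0.
Only in aa4f's history (behind): {5df5, aa4f} — 2.

0 ahead, 2 behind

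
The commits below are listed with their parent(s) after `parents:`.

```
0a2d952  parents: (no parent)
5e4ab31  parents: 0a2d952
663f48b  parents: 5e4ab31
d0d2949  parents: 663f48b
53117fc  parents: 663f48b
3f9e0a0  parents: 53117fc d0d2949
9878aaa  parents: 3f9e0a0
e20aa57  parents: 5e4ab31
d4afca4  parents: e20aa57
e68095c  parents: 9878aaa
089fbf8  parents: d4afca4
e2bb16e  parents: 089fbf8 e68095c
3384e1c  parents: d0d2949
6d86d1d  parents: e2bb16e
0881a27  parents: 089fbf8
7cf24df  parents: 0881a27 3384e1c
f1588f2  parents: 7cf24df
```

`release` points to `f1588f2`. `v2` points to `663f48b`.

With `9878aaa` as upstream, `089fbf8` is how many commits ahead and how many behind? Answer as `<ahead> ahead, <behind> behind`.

Reachable from 089fbf8: {089fbf8, 0a2d952, 5e4ab31, d4afca4, e20aa57}.
Reachable from 9878aaa: {0a2d952, 3f9e0a0, 53117fc, 5e4ab31, 663f48b, 9878aaa, d0d2949}.
Only in 089fbf8's history (ahead): {089fbf8, d4afca4, e20aa57} — 3.
Only in 9878aaa's history (behind): {3f9e0a0, 53117fc, 663f48b, 9878aaa, d0d2949} — 5.

3 ahead, 5 behind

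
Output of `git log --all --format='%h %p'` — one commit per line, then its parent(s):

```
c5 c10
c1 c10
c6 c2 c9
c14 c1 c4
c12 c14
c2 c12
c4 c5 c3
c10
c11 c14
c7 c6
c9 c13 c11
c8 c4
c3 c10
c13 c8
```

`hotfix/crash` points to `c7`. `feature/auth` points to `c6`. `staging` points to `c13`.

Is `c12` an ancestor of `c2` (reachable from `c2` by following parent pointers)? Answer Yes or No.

Ancestors of c2 (commits reachable by following parents): {c1, c10, c12, c14, c2, c3, c4, c5}.
c12 is in that set, so it is an ancestor of c2.

Yes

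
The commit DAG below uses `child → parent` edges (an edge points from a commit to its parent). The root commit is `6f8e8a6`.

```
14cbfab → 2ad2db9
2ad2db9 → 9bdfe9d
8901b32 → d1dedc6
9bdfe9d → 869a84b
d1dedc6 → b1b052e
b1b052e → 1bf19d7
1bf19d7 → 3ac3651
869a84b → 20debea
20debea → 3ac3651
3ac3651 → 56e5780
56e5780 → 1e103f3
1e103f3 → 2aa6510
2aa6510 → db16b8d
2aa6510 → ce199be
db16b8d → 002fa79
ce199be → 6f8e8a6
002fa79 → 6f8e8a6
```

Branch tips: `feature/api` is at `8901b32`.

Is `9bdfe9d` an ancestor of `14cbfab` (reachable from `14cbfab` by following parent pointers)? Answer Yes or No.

Ancestors of 14cbfab (commits reachable by following parents): {002fa79, 14cbfab, 1e103f3, 20debea, 2aa6510, 2ad2db9, 3ac3651, 56e5780, 6f8e8a6, 869a84b, 9bdfe9d, ce199be, db16b8d}.
9bdfe9d is in that set, so it is an ancestor of 14cbfab.

Yes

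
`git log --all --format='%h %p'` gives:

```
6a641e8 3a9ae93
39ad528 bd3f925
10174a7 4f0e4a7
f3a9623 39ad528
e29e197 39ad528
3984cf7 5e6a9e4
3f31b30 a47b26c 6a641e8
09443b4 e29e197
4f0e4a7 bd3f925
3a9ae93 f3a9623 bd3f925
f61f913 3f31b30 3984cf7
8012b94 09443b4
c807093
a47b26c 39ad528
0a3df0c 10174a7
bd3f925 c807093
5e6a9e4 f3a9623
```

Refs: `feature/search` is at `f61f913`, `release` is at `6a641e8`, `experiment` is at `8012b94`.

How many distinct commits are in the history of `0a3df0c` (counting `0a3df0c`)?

Walking parent pointers from 0a3df0c: reachable set = {0a3df0c, 10174a7, 4f0e4a7, bd3f925, c807093}.
That is 5 commits.

5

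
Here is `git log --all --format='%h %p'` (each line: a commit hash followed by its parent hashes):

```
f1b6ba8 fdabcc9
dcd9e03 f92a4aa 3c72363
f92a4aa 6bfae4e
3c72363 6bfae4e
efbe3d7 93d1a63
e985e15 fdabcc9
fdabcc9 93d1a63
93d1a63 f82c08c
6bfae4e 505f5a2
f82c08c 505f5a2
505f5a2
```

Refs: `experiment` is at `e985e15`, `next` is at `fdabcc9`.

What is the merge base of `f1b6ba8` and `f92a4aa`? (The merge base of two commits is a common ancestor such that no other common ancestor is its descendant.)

505f5a2

Ancestors of f1b6ba8: {505f5a2, 93d1a63, f1b6ba8, f82c08c, fdabcc9}.
Ancestors of f92a4aa: {505f5a2, 6bfae4e, f92a4aa}.
Common ancestors: {505f5a2}.
The only common ancestor is 505f5a2, so it is the merge base.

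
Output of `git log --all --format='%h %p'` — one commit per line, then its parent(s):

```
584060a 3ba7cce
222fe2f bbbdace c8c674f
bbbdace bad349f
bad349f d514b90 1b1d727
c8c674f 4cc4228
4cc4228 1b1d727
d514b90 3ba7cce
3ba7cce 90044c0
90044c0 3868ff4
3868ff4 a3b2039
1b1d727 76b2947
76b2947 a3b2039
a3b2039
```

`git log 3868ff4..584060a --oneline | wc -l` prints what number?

Reachable from 584060a: {3868ff4, 3ba7cce, 584060a, 90044c0, a3b2039}.
Reachable from 3868ff4: {3868ff4, a3b2039}.
In 584060a's history but not 3868ff4's: {3ba7cce, 584060a, 90044c0} — 3 commits.

3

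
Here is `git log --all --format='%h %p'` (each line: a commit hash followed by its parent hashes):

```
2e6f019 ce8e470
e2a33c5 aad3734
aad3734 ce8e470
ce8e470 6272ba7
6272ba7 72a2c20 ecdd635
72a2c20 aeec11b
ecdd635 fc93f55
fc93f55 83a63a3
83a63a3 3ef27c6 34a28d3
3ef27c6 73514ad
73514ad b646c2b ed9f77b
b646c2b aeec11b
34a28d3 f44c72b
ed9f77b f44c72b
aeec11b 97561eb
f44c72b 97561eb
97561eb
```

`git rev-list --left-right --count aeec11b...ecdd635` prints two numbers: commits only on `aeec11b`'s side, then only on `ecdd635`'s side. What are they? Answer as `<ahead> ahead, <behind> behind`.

Reachable from aeec11b: {97561eb, aeec11b}.
Reachable from ecdd635: {34a28d3, 3ef27c6, 73514ad, 83a63a3, 97561eb, aeec11b, b646c2b, ecdd635, ed9f77b, f44c72b, fc93f55}.
Only in aeec11b's history (ahead): {} — 0.
Only in ecdd635's history (behind): {34a28d3, 3ef27c6, 73514ad, 83a63a3, b646c2b, ecdd635, ed9f77b, f44c72b, fc93f55} — 9.

0 ahead, 9 behind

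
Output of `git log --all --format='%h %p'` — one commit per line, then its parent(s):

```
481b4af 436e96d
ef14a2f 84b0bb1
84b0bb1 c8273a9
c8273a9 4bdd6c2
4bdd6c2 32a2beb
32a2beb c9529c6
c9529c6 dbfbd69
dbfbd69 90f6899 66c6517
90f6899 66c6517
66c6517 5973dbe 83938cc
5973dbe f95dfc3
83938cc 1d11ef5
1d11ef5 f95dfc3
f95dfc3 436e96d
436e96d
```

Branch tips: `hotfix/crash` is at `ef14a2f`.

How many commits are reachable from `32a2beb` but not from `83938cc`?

6

Reachable from 32a2beb: {1d11ef5, 32a2beb, 436e96d, 5973dbe, 66c6517, 83938cc, 90f6899, c9529c6, dbfbd69, f95dfc3}.
Reachable from 83938cc: {1d11ef5, 436e96d, 83938cc, f95dfc3}.
In 32a2beb's history but not 83938cc's: {32a2beb, 5973dbe, 66c6517, 90f6899, c9529c6, dbfbd69} — 6 commits.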